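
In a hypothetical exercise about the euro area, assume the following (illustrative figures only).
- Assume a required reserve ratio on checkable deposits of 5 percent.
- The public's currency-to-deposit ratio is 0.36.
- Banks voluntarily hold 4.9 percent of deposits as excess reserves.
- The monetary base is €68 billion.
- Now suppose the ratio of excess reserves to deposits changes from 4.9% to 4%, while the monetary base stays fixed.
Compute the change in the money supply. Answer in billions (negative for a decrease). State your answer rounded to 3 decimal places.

Initially m₁ = (1 + 0.36) / (0.05 + 0.049 + 0.36) ≈ 2.962963, so M₁ = 2.962963 × 68 ≈ 201.4815 billion.
After the change m₂ = (1 + 0.36) / (0.05 + 0.04 + 0.36) ≈ 3.022222, so M₂ = 3.022222 × 68 ≈ 205.5111 billion.
ΔM = M₂ − M₁ = 205.5111 − 201.4815 = 4.0296 billion.

€4.030 billion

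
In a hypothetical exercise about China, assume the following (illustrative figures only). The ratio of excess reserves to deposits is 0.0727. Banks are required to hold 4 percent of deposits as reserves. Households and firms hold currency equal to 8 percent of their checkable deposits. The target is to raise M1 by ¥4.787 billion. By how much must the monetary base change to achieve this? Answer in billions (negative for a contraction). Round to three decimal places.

The money multiplier is m = (1 + c) / (rr + e + c) = (1 + 0.08) / (0.04 + 0.0727 + 0.08) ≈ 5.60457.
ΔMB = ΔM / m = (+4.787) / 5.60457 ≈ 0.8541 billion.

¥0.854 billion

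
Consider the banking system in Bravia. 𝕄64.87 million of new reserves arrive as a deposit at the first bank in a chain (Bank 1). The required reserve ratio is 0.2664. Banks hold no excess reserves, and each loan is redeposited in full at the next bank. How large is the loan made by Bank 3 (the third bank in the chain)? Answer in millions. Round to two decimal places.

𝕄25.61 million

Each bank lends a fraction (1 − rr) = 0.7336 of the deposit it receives, so Bank 3 receives 64.87·0.7336^2 and lends 64.87·0.7336^3 ≈ 25.6107 million.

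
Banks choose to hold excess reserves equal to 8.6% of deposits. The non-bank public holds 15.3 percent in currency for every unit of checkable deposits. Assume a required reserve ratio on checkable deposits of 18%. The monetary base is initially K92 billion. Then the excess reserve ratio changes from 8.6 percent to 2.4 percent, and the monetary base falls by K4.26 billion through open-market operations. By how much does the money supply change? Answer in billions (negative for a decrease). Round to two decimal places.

K30.21 billion

Before: m₁ = (1 + 0.153) / (0.18 + 0.086 + 0.153) ≈ 2.75179, MB₁ = 92, so M₁ = 2.75179 × 92 ≈ 253.1647 billion.
After: m₂ = (1 + 0.153) / (0.18 + 0.024 + 0.153) ≈ 3.22969, MB₂ = 92 − 4.26 = 87.74, so M₂ = 3.22969 × 87.74 ≈ 283.373 billion.
ΔM = M₂ − M₁ = 283.373 − 253.1647 = 30.2083 billion.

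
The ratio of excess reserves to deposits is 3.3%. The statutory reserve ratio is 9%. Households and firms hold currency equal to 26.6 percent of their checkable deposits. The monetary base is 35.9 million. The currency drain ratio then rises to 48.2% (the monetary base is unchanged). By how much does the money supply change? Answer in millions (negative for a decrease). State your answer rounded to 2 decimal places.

Initially m₁ = (1 + 0.266) / (0.09 + 0.033 + 0.266) ≈ 3.25450, so M₁ = 3.25450 × 35.9 ≈ 116.8366 million.
After the change m₂ = (1 + 0.482) / (0.09 + 0.033 + 0.482) ≈ 2.44959, so M₂ = 2.44959 × 35.9 ≈ 87.9403 million.
ΔM = M₂ − M₁ = 87.9403 − 116.8366 = -28.8963 million.

-28.90 million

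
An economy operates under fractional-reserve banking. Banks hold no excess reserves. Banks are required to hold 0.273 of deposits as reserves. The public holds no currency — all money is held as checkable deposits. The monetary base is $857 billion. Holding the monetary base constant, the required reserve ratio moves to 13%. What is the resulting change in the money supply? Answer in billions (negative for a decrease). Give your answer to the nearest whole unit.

$3453 billion

Initially m₁ = 1 / (0.273) ≈ 3.6630, so M₁ = 3.6630 × 857 = 3139.191 billion.
After the change m₂ = 1 / (0.13) ≈ 7.6923, so M₂ = 7.6923 × 857 = 6592.3011 billion.
ΔM = M₂ − M₁ = 6592.3011 − 3139.191 = 3453.1101 billion.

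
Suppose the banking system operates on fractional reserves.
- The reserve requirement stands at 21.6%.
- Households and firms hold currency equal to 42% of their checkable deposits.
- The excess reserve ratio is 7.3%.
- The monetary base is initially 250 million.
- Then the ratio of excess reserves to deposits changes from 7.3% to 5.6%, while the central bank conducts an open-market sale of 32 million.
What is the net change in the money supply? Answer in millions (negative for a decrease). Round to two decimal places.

-53.36 million

Before: m₁ = (1 + 0.42) / (0.216 + 0.073 + 0.42) ≈ 2.002821, MB₁ = 250, so M₁ = 2.002821 × 250 ≈ 500.7052 million.
After: m₂ = (1 + 0.42) / (0.216 + 0.056 + 0.42) ≈ 2.052023, MB₂ = 250 − 32 = 218, so M₂ = 2.052023 × 218 ≈ 447.341 million.
ΔM = M₂ − M₁ = 447.341 − 500.7052 = -53.3642 million.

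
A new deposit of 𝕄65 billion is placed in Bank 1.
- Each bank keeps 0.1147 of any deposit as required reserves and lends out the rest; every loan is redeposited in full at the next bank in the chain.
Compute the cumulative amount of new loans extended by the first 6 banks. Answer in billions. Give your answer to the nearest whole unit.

𝕄260 billion

Bank i lends (1 − rr)^i of the original deposit: Bank 1 lends 65·0.8853 = 57.5445, Bank 2 lends 65·0.8853² ≈ 50.9441, and so on.
Summing a geometric series: total = 65·[0.8853·(1 − 0.8853^6) / (1 − 0.8853)] ≈ 260.1590 billion.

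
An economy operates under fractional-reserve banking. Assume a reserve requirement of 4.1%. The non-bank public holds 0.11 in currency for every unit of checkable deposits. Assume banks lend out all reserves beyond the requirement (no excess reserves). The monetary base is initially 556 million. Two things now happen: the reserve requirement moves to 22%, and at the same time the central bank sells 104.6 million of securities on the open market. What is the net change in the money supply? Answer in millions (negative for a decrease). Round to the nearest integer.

-2569 million

Before: m₁ = (1 + 0.11) / (0.041 + 0.11) ≈ 7.3510, MB₁ = 556, so M₁ = 7.3510 × 556 = 4087.156 million.
After: m₂ = (1 + 0.11) / (0.22 + 0.11) ≈ 3.3636, MB₂ = 556 − 104.6 = 451.4, so M₂ = 3.3636 × 451.4 ≈ 1518.329 million.
ΔM = M₂ − M₁ = 1518.329 − 4087.156 = -2568.827 million.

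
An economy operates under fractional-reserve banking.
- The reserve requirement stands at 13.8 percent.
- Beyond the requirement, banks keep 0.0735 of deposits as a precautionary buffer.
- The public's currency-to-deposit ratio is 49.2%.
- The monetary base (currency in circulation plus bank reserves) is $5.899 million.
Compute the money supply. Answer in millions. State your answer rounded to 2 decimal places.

$12.51 million

The money multiplier is m = (1 + c) / (rr + e + c) = (1 + 0.492) / (0.138 + 0.0735 + 0.492) ≈ 2.1208.
So M = m × MB = 2.1208 × 5.899 ≈ 12.5106 million.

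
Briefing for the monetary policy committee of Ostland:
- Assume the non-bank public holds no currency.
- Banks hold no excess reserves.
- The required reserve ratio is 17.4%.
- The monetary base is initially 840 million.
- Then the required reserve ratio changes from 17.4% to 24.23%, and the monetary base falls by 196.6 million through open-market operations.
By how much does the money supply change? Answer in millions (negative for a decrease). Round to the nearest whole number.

Before: m₁ = 1 / (0.174) ≈ 5.7471, MB₁ = 840, so M₁ = 5.7471 × 840 = 4827.564 million.
After: m₂ = 1 / (0.2423) ≈ 4.1271, MB₂ = 840 − 196.6 = 643.4, so M₂ = 4.1271 × 643.4 ≈ 2655.3761 million.
ΔM = M₂ − M₁ = 2655.3761 − 4827.564 = -2172.1879 million.

-2172 million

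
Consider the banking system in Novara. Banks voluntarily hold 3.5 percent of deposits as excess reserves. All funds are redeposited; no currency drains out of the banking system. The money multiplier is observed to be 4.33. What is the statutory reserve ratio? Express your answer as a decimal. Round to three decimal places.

Using m = 4.33. Since m = (1 + c)/(c + rr + e), the denominator satisfies c + rr + e = (1 + c)/m = (1 + 0) / 4.33 ≈ 0.230947.
With c = 0 and e = 0.035, the statutory reserve ratio is 0.230947 − 0 − 0.035 = 0.195947.

0.196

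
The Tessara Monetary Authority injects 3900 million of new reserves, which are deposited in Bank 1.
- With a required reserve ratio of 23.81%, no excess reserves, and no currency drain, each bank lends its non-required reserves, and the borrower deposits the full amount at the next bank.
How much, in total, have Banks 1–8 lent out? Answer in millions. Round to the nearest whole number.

Bank i lends (1 − rr)^i of the original deposit: Bank 1 lends 3900·0.7619 = 2971.4100, Bank 2 lends 3900·0.7619² ≈ 2263.9173, and so on.
Summing a geometric series: total = 3900·[0.7619·(1 − 0.7619^8) / (1 − 0.7619)] ≈ 11062.6165 million.

11063 million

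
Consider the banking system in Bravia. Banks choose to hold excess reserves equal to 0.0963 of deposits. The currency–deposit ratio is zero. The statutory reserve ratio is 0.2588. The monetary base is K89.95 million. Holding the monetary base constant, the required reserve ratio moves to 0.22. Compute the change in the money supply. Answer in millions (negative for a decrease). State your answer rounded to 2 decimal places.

Initially m₁ = 1 / (0.2588 + 0.0963) ≈ 2.81611, so M₁ = 2.81611 × 89.95 ≈ 253.3091 million.
After the change m₂ = 1 / (0.22 + 0.0963) ≈ 3.16156, so M₂ = 3.16156 × 89.95 ≈ 284.3823 million.
ΔM = M₂ − M₁ = 284.3823 − 253.3091 = 31.0732 million.

K31.07 million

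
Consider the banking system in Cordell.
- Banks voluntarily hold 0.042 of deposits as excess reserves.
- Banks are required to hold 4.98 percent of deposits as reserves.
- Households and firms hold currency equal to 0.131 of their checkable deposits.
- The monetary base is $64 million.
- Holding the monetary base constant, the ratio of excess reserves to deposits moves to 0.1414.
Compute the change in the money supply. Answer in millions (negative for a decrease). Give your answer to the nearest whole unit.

-100 million

Initially m₁ = (1 + 0.131) / (0.0498 + 0.042 + 0.131) ≈ 5.0763, so M₁ = 5.0763 × 64 = 324.8832 million.
After the change m₂ = (1 + 0.131) / (0.0498 + 0.1414 + 0.131) ≈ 3.5102, so M₂ = 3.5102 × 64 = 224.6528 million.
ΔM = M₂ − M₁ = 224.6528 − 324.8832 = -100.2304 million.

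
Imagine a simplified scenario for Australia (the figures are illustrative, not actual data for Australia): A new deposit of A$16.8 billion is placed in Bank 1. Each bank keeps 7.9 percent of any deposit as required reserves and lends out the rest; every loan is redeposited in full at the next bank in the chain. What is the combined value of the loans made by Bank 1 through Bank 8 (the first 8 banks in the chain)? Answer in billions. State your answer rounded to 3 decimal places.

Bank i lends (1 − rr)^i of the original deposit: Bank 1 lends 16.8·0.9210 = 15.4728, Bank 2 lends 16.8·0.9210² ≈ 14.2504, and so on.
Summing a geometric series: total = 16.8·[0.9210·(1 − 0.9210^8) / (1 − 0.9210)] ≈ 94.4627 billion.

A$94.463 billion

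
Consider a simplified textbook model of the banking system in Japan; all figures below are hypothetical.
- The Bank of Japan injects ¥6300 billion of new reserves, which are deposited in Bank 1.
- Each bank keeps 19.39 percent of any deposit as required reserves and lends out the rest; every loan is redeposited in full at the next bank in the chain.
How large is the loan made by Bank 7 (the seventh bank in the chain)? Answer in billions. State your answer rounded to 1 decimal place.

Each bank lends a fraction (1 − rr) = 0.8061 of the deposit it receives, so Bank 7 receives 6300·0.8061^6 and lends 6300·0.8061^7 ≈ 1393.3589 billion.

¥1393.4 billion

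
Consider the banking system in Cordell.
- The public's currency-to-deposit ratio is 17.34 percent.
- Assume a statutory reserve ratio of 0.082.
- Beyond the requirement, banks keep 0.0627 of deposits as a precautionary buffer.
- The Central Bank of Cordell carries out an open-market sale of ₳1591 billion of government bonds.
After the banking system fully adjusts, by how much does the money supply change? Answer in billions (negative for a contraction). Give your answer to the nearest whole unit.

-5869 billion

The money multiplier is m = (1 + c) / (rr + e + c) = (1 + 0.1734) / (0.082 + 0.0627 + 0.1734) ≈ 3.68878.
The sale removes 1591 billion of base, so ΔM = m × ΔMB = 3.68878 × (−1591) ≈ -5868.849 billion.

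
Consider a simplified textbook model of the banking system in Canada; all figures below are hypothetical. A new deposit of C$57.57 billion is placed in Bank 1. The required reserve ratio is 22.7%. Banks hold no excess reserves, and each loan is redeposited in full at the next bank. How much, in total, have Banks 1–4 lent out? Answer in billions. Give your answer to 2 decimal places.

C$126.05 billion

Bank i lends (1 − rr)^i of the original deposit: Bank 1 lends 57.57·0.7730 ≈ 44.5016, Bank 2 lends 57.57·0.7730² ≈ 34.3997, and so on.
Summing a geometric series: total = 57.57·[0.7730·(1 − 0.7730^4) / (1 − 0.7730)] ≈ 126.0472 billion.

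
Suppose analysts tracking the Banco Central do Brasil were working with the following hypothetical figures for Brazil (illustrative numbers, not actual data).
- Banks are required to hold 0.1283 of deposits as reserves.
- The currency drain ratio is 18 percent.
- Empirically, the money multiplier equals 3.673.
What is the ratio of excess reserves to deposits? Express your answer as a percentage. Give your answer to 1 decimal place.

Using m = 3.673. Since m = (1 + c)/(c + rr + e), the denominator satisfies c + rr + e = (1 + c)/m = (1 + 0.18) / 3.673 ≈ 0.321263.
With c = 0.18 and rr = 0.1283, the ratio of excess reserves to deposits is 0.321263 − 0.18 − 0.1283 = 0.012963.

1.3%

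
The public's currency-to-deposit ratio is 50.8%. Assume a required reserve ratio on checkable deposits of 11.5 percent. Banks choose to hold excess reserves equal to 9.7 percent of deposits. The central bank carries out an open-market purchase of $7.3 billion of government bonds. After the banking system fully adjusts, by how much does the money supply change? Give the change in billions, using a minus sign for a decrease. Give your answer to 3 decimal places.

The money multiplier is m = (1 + c) / (rr + e + c) = (1 + 0.508) / (0.115 + 0.097 + 0.508) ≈ 2.09444.
The purchase adds 7.3 billion of base, so ΔM = m × ΔMB = 2.09444 × (+7.3) ≈ 15.2894 billion.

$15.289 billion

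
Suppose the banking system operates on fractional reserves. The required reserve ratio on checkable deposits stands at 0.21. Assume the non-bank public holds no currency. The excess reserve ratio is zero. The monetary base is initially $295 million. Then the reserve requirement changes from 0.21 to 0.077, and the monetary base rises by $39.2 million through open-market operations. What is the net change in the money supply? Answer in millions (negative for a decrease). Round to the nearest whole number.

$2935 million

Before: m₁ = 1 / (0.21) ≈ 4.7619, MB₁ = 295, so M₁ = 4.7619 × 295 = 1404.7605 million.
After: m₂ = 1 / (0.077) ≈ 12.9870, MB₂ = 295 + 39.2 = 334.2, so M₂ = 12.9870 × 334.2 = 4340.2554 million.
ΔM = M₂ − M₁ = 4340.2554 − 1404.7605 = 2935.4949 million.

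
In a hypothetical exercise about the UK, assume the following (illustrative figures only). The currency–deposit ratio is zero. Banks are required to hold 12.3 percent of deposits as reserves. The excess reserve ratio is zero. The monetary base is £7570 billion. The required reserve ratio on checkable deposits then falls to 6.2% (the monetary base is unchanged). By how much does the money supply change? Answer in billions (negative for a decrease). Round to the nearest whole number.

Initially m₁ = 1 / (0.123) ≈ 8.13008, so M₁ = 8.13008 × 7570 = 61544.7056 billion.
After the change m₂ = 1 / (0.062) ≈ 16.12903, so M₂ = 16.12903 × 7570 = 122096.7571 billion.
ΔM = M₂ − M₁ = 122096.7571 − 61544.7056 = 60552.0515 billion.

£60552 billion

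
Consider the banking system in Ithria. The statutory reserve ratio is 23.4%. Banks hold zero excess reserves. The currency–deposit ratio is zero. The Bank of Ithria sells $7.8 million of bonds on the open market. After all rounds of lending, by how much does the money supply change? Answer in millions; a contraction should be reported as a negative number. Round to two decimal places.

The simple money multiplier is m = 1/rr = 1/0.234 ≈ 4.2735.
An open-market sale reduces the monetary base by 7.8 million, so ΔM = m × ΔMB = 4.2735 × (−7.8) = -33.3333 million.

-33.33 million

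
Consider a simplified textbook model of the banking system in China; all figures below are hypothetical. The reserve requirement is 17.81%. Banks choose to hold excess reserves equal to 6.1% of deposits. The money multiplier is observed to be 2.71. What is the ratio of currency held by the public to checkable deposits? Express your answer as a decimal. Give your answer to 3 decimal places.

Using m = 2.71. From m = (1 + c)/(c + rr + e), rearranging gives 1 + c = m·(c + rr + e), so c·(1 − m) = m·(rr + e) − 1.
Hence c = [m·(rr + e) − 1]/(1 − m) = [2.71 × (0.1781 + 0.061) − 1] / (1 − 2.71) ≈ 0.205871.

0.206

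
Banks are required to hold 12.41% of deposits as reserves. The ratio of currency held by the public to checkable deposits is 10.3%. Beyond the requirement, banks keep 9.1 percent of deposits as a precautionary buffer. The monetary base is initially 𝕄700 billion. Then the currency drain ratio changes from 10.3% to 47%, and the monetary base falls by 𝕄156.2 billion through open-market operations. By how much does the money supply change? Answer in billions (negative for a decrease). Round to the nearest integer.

-1260 billion

Before: m₁ = (1 + 0.103) / (0.1241 + 0.091 + 0.103) ≈ 3.4675, MB₁ = 700, so M₁ = 3.4675 × 700 = 2427.25 billion.
After: m₂ = (1 + 0.47) / (0.1241 + 0.091 + 0.47) ≈ 2.1457, MB₂ = 700 − 156.2 = 543.8, so M₂ = 2.1457 × 543.8 ≈ 1166.8317 billion.
ΔM = M₂ − M₁ = 1166.8317 − 2427.25 = -1260.4183 billion.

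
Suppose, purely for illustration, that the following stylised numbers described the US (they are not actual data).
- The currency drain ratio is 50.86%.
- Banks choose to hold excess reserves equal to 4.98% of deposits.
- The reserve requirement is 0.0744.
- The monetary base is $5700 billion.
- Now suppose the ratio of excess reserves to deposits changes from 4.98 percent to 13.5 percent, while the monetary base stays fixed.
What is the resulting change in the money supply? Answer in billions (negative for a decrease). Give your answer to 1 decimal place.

Initially m₁ = (1 + 0.5086) / (0.0744 + 0.0498 + 0.5086) ≈ 2.384008, so M₁ = 2.384008 × 5700 = 13588.8456 billion.
After the change m₂ = (1 + 0.5086) / (0.0744 + 0.135 + 0.5086) ≈ 2.101114, so M₂ = 2.101114 × 5700 = 11976.3498 billion.
ΔM = M₂ − M₁ = 11976.3498 − 13588.8456 = -1612.4958 billion.

-1612.5 billion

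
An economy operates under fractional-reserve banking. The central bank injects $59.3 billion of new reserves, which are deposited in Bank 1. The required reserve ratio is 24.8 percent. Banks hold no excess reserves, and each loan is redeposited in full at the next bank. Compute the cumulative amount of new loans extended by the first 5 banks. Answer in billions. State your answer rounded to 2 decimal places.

Bank i lends (1 − rr)^i of the original deposit: Bank 1 lends 59.3·0.7520 = 44.5936, Bank 2 lends 59.3·0.7520² ≈ 33.5344, and so on.
Summing a geometric series: total = 59.3·[0.7520·(1 − 0.7520^5) / (1 − 0.7520)] ≈ 136.5705 billion.

$136.57 billion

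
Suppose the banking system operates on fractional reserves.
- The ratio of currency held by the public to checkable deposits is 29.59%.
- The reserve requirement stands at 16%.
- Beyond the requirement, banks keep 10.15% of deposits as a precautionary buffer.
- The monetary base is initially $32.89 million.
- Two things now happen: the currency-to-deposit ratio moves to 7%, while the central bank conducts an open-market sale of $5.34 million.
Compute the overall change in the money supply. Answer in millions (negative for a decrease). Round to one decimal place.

$12.5 million

Before: m₁ = (1 + 0.2959) / (0.16 + 0.1015 + 0.2959) ≈ 2.3249, MB₁ = 32.89, so M₁ = 2.3249 × 32.89 ≈ 76.466 million.
After: m₂ = (1 + 0.07) / (0.16 + 0.1015 + 0.07) ≈ 3.2278, MB₂ = 32.89 − 5.34 = 27.55, so M₂ = 3.2278 × 27.55 ≈ 88.9259 million.
ΔM = M₂ − M₁ = 88.9259 − 76.466 = 12.4599 million.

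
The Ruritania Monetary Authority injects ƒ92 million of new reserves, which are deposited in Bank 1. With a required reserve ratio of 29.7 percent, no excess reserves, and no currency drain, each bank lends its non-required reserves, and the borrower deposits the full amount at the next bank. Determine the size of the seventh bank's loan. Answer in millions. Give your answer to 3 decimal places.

Each bank lends a fraction (1 − rr) = 0.7030 of the deposit it receives, so Bank 7 receives 92·0.7030^6 and lends 92·0.7030^7 ≈ 7.8068 million.

ƒ7.807 million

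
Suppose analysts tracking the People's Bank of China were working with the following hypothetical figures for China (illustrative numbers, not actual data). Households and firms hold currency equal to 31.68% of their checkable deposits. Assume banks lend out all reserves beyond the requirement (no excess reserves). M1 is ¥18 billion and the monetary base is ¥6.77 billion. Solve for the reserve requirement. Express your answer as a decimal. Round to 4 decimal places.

Using m = M/MB = 18/6.77 ≈ 2.658789. Since m = (1 + c)/(c + rr + e), the denominator satisfies c + rr + e = (1 + c)/m = (1 + 0.3168) / 2.658789 ≈ 0.495263.
With c = 0.3168 and e = 0, the reserve requirement is 0.495263 − 0.3168 − 0 = 0.178463.

0.1785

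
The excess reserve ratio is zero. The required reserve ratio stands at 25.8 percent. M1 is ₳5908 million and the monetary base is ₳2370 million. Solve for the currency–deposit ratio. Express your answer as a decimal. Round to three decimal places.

0.239

Using m = M/MB = 5908/2370 ≈ 2.492827. From m = (1 + c)/(c + rr + e), rearranging gives 1 + c = m·(c + rr + e), so c·(1 − m) = m·(rr + e) − 1.
Hence c = [m·(rr + e) − 1]/(1 − m) = [2.492827 × (0.258 + 0) − 1] / (1 − 2.492827) ≈ 0.239044.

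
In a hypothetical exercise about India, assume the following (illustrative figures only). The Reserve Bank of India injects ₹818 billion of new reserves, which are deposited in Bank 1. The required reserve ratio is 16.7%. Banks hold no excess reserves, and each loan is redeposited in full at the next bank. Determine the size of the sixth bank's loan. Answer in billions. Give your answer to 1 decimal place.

Each bank lends a fraction (1 − rr) = 0.8330 of the deposit it receives, so Bank 6 receives 818·0.8330^5 and lends 818·0.8330^6 ≈ 273.2897 billion.

₹273.3 billion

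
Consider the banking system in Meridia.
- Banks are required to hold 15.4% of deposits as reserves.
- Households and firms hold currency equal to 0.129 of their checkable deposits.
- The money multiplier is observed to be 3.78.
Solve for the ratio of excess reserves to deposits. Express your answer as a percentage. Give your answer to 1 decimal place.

Using m = 3.78. Since m = (1 + c)/(c + rr + e), the denominator satisfies c + rr + e = (1 + c)/m = (1 + 0.129) / 3.78 ≈ 0.298677.
With c = 0.129 and rr = 0.154, the ratio of excess reserves to deposits is 0.298677 − 0.129 − 0.154 = 0.015677.

1.6%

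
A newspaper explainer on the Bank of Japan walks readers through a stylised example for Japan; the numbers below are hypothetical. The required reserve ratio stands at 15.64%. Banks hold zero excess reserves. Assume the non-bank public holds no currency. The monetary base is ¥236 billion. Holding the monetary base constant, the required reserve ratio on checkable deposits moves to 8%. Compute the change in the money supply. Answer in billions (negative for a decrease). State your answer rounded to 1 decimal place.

¥1441.0 billion

Initially m₁ = 1 / (0.1564) ≈ 6.39386, so M₁ = 6.39386 × 236 ≈ 1508.951 billion.
After the change m₂ = 1 / (0.08) = 12.5, so M₂ = 12.5 × 236 = 2950 billion.
ΔM = M₂ − M₁ = 2950 − 1508.951 = 1441.049 billion.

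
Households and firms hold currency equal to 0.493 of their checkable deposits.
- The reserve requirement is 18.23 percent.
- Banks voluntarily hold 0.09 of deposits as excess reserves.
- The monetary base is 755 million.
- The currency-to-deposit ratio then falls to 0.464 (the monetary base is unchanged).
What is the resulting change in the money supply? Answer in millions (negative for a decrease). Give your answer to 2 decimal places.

28.28 million

Initially m₁ = (1 + 0.493) / (0.1823 + 0.09 + 0.493) ≈ 1.950869, so M₁ = 1.950869 × 755 ≈ 1472.9061 million.
After the change m₂ = (1 + 0.464) / (0.1823 + 0.09 + 0.464) ≈ 1.988320, so M₂ = 1.988320 × 755 = 1501.1816 million.
ΔM = M₂ − M₁ = 1501.1816 − 1472.9061 = 28.2755 million.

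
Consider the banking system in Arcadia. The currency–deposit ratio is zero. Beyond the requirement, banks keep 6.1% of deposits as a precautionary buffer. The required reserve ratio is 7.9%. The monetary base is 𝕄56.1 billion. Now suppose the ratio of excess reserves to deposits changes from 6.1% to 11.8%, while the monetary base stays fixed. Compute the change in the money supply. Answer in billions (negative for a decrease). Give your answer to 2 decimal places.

-115.94 billion

Initially m₁ = 1 / (0.079 + 0.061) ≈ 7.14286, so M₁ = 7.14286 × 56.1 ≈ 400.7144 billion.
After the change m₂ = 1 / (0.079 + 0.118) ≈ 5.07614, so M₂ = 5.07614 × 56.1 ≈ 284.7715 billion.
ΔM = M₂ − M₁ = 284.7715 − 400.7144 = -115.9429 billion.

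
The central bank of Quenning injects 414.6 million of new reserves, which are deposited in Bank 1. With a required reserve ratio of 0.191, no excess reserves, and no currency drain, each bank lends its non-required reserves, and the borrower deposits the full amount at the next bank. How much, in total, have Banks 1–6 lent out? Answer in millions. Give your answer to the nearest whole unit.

Bank i lends (1 − rr)^i of the original deposit: Bank 1 lends 414.6·0.8090 = 335.4114, Bank 2 lends 414.6·0.8090² ≈ 271.3478, and so on.
Summing a geometric series: total = 414.6·[0.8090·(1 − 0.8090^6) / (1 − 0.8090)] ≈ 1263.7741 million.

1264 million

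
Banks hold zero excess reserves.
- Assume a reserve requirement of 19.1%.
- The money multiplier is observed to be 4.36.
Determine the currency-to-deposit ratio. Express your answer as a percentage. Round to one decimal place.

5.0%

Using m = 4.36. From m = (1 + c)/(c + rr + e), rearranging gives 1 + c = m·(c + rr + e), so c·(1 − m) = m·(rr + e) − 1.
Hence c = [m·(rr + e) − 1]/(1 − m) = [4.36 × (0.191 + 0) − 1] / (1 − 4.36) ≈ 0.049774.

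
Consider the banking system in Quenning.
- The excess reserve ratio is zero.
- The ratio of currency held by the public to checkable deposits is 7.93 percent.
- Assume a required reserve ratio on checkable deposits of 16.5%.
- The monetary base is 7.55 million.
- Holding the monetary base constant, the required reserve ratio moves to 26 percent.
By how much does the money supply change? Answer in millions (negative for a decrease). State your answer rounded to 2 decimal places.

-9.34 million

Initially m₁ = (1 + 0.0793) / (0.165 + 0.0793) ≈ 4.4179, so M₁ = 4.4179 × 7.55 ≈ 33.3551 million.
After the change m₂ = (1 + 0.0793) / (0.26 + 0.0793) ≈ 3.1810, so M₂ = 3.1810 × 7.55 ≈ 24.0165 million.
ΔM = M₂ − M₁ = 24.0165 − 33.3551 = -9.3386 million.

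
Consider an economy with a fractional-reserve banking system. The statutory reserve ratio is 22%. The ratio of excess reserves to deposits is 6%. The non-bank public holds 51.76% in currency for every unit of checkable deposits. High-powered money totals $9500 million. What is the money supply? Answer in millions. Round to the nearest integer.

$18076 million

The money multiplier is m = (1 + c) / (rr + e + c) = (1 + 0.5176) / (0.22 + 0.06 + 0.5176) ≈ 1.90271.
So M = m × MB = 1.90271 × 9500 = 18075.745 million.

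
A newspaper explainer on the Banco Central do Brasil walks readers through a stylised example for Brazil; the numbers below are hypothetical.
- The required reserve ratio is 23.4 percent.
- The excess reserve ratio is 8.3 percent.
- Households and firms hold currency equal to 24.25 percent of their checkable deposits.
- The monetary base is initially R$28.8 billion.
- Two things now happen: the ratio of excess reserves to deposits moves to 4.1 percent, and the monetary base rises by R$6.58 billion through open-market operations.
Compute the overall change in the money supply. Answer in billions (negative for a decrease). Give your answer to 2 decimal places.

R$20.99 billion

Before: m₁ = (1 + 0.2425) / (0.234 + 0.083 + 0.2425) ≈ 2.22073, MB₁ = 28.8, so M₁ = 2.22073 × 28.8 ≈ 63.957 billion.
After: m₂ = (1 + 0.2425) / (0.234 + 0.041 + 0.2425) ≈ 2.40097, MB₂ = 28.8 + 6.58 = 35.38, so M₂ = 2.40097 × 35.38 ≈ 84.9463 billion.
ΔM = M₂ − M₁ = 84.9463 − 63.957 = 20.9893 billion.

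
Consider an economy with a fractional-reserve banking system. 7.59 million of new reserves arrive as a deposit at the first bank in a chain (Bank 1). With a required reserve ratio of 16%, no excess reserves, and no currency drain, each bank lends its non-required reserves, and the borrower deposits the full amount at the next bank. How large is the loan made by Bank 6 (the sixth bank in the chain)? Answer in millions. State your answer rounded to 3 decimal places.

Each bank lends a fraction (1 − rr) = 0.8400 of the deposit it receives, so Bank 6 receives 7.59·0.8400^5 and lends 7.59·0.8400^6 ≈ 2.6664 million.

2.666 million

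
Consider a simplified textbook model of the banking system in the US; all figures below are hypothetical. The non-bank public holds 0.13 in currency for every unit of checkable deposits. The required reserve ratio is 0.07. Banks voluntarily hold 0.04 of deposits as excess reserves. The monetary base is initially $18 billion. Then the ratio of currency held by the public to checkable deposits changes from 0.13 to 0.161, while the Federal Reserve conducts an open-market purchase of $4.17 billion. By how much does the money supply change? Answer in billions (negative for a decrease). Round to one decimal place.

$10.2 billion

Before: m₁ = (1 + 0.13) / (0.07 + 0.04 + 0.13) ≈ 4.7083, MB₁ = 18, so M₁ = 4.7083 × 18 = 84.7494 billion.
After: m₂ = (1 + 0.161) / (0.07 + 0.04 + 0.161) ≈ 4.2841, MB₂ = 18 + 4.17 = 22.17, so M₂ = 4.2841 × 22.17 ≈ 94.9785 billion.
ΔM = M₂ − M₁ = 94.9785 − 84.7494 = 10.2291 billion.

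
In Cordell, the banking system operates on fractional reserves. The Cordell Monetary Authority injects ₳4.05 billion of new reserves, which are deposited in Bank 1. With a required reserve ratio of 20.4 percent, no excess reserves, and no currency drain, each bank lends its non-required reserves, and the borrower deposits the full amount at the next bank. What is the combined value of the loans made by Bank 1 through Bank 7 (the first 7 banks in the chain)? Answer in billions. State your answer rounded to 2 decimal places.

Bank i lends (1 − rr)^i of the original deposit: Bank 1 lends 4.05·0.7960 = 3.2238, Bank 2 lends 4.05·0.7960² ≈ 2.5661, and so on.
Summing a geometric series: total = 4.05·[0.7960·(1 − 0.7960^7) / (1 − 0.7960)] ≈ 12.6031 billion.

₳12.60 billion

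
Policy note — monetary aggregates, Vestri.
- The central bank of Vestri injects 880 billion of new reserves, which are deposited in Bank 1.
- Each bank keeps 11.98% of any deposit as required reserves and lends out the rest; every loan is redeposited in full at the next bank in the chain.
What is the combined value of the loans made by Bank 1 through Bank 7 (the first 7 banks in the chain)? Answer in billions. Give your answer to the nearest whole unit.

Bank i lends (1 − rr)^i of the original deposit: Bank 1 lends 880·0.8802 = 774.5760, Bank 2 lends 880·0.8802² ≈ 681.7818, and so on.
Summing a geometric series: total = 880·[0.8802·(1 − 0.8802^7) / (1 − 0.8802)] ≈ 3819.0463 billion.

3819 billion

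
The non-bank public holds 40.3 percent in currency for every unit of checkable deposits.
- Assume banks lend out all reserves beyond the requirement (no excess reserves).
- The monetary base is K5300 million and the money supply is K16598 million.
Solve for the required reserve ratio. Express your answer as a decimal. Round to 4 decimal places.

0.0450

Using m = M/MB = 16598/5300 ≈ 3.131698. Since m = (1 + c)/(c + rr + e), the denominator satisfies c + rr + e = (1 + c)/m = (1 + 0.403) / 3.131698 ≈ 0.448000.
With c = 0.403 and e = 0, the required reserve ratio is 0.448000 − 0.403 − 0 = 0.045.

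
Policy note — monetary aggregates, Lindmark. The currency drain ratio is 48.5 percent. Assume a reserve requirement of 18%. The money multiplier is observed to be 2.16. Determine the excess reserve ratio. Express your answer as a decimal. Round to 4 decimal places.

Using m = 2.16. Since m = (1 + c)/(c + rr + e), the denominator satisfies c + rr + e = (1 + c)/m = (1 + 0.485) / 2.16 = 0.687500.
With c = 0.485 and rr = 0.18, the excess reserve ratio is 0.687500 − 0.485 − 0.18 = 0.0225.

0.0225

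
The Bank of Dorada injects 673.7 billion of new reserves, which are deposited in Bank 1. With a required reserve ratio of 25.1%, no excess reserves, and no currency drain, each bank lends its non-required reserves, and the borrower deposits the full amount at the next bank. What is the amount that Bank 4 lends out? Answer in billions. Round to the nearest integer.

212 billion

Each bank lends a fraction (1 − rr) = 0.7490 of the deposit it receives, so Bank 4 receives 673.7·0.7490^3 and lends 673.7·0.7490^4 ≈ 212.0283 billion.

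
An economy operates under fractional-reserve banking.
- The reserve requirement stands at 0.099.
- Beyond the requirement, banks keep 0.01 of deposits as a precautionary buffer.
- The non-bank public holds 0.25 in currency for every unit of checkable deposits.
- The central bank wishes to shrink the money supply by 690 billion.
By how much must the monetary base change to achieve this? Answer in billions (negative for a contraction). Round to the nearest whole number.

-198 billion

The money multiplier is m = (1 + c) / (rr + e + c) = (1 + 0.25) / (0.099 + 0.01 + 0.25) ≈ 3.4819.
ΔMB = ΔM / m = (−690) / 3.4819 ≈ -198.1677 billion.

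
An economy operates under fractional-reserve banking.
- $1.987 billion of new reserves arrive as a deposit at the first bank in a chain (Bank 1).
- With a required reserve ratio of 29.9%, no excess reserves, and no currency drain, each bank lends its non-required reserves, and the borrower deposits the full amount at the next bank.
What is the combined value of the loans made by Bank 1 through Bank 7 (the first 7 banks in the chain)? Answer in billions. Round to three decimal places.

$4.271 billion

Bank i lends (1 − rr)^i of the original deposit: Bank 1 lends 1.987·0.7010 ≈ 1.3929, Bank 2 lends 1.987·0.7010² ≈ 0.9764, and so on.
Summing a geometric series: total = 1.987·[0.7010·(1 − 0.7010^7) / (1 − 0.7010)] ≈ 4.2710 billion.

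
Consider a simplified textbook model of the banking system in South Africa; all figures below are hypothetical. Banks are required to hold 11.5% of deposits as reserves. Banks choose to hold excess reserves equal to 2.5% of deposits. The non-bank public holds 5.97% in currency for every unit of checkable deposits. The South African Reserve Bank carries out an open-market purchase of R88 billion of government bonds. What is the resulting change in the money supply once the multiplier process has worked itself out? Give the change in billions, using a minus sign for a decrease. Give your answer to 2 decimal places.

The money multiplier is m = (1 + c) / (rr + e + c) = (1 + 0.0597) / (0.115 + 0.025 + 0.0597) ≈ 5.30646.
The purchase adds 88 billion of base, so ΔM = m × ΔMB = 5.30646 × (+88) ≈ 466.9685 billion.

R466.97 billion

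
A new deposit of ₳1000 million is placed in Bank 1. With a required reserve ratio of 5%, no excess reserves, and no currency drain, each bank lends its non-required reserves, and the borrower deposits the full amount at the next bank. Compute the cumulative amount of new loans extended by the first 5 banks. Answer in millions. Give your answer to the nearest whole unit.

₳4298 million

Bank i lends (1 − rr)^i of the original deposit: Bank 1 lends 1000·0.9500 = 950.0000, Bank 2 lends 1000·0.9500² = 902.5000, and so on.
Summing a geometric series: total = 1000·[0.9500·(1 − 0.9500^5) / (1 − 0.9500)] ≈ 4298.1622 million.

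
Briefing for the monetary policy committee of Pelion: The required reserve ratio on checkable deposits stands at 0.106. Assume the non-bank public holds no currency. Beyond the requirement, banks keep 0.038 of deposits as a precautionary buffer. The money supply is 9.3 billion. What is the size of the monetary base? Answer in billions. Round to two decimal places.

1.34 billion

The money multiplier is m = 1 / (rr + e) = 1 / (0.106 + 0.038) ≈ 6.9444.
MB = M / m = 9.3 / 6.9444 ≈ 1.3392 billion.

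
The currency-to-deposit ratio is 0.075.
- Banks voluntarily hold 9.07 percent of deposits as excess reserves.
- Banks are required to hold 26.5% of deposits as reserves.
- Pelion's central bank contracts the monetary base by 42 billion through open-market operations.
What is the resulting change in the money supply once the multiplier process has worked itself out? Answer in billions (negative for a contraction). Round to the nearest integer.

The money multiplier is m = (1 + c) / (rr + e + c) = (1 + 0.075) / (0.265 + 0.0907 + 0.075) ≈ 2.4959.
The sale removes 42 billion of base, so ΔM = m × ΔMB = 2.4959 × (−42) = -104.8278 billion.

-105 billion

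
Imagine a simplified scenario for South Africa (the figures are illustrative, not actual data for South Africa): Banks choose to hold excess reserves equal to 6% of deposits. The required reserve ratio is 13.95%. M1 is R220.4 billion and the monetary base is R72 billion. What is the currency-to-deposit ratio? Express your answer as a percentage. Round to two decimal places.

18.89%

Using m = M/MB = 220.4/72 ≈ 3.061111. From m = (1 + c)/(c + rr + e), rearranging gives 1 + c = m·(c + rr + e), so c·(1 − m) = m·(rr + e) − 1.
Hence c = [m·(rr + e) − 1]/(1 − m) = [3.061111 × (0.1395 + 0.06) − 1] / (1 − 3.061111) ≈ 0.188883.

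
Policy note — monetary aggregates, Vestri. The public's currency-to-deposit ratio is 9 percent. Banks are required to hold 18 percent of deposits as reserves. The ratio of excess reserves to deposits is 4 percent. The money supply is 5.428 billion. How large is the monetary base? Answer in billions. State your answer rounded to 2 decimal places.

1.54 billion

The money multiplier is m = (1 + c) / (rr + e + c) = (1 + 0.09) / (0.18 + 0.04 + 0.09) ≈ 3.5161.
MB = M / m = 5.428 / 3.5161 ≈ 1.5438 billion.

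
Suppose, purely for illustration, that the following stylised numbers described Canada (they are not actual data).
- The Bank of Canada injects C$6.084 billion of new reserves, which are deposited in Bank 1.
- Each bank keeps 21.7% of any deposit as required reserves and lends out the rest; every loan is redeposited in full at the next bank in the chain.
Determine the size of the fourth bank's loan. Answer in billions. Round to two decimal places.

Each bank lends a fraction (1 − rr) = 0.7830 of the deposit it receives, so Bank 4 receives 6.084·0.7830^3 and lends 6.084·0.7830^4 ≈ 2.2868 billion.

C$2.29 billion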